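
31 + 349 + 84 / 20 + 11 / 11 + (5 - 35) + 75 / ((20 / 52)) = 2751 / 5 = 550.20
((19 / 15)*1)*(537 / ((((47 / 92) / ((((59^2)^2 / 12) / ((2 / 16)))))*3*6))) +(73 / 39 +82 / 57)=936482058737059 / 1567215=597545364.70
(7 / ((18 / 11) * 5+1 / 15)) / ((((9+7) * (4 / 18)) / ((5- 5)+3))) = 31185 / 43552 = 0.72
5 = 5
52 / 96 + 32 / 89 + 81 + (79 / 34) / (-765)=758341111 / 9259560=81.90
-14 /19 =-0.74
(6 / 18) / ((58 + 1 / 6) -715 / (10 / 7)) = -1 / 1327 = -0.00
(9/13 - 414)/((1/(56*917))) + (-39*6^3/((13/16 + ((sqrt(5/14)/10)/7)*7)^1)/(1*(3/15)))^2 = 135486391218227784/49991773 - 183685791744000*sqrt(70)/3845521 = 2310533345.10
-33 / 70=-0.47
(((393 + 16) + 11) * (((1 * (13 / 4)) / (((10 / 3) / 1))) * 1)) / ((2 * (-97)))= -819 / 388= -2.11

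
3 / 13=0.23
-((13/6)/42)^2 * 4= -169/15876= -0.01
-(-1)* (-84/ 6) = -14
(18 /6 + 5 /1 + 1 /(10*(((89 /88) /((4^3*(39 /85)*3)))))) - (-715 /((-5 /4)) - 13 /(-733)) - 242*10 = -82492552149 /27725725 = -2975.31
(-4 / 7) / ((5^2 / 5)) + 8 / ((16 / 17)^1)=587 / 70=8.39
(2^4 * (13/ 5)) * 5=208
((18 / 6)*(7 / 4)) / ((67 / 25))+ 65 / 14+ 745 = 1410005 / 1876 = 751.60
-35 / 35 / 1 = -1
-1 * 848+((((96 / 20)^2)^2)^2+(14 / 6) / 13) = 4280021237239 / 15234375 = 280944.98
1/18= 0.06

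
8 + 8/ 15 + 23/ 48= 721/ 80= 9.01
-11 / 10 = -1.10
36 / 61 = 0.59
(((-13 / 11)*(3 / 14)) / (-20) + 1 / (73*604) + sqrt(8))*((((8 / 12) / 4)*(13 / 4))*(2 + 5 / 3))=5598671 / 222223680 + 143*sqrt(2) / 36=5.64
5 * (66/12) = 55/2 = 27.50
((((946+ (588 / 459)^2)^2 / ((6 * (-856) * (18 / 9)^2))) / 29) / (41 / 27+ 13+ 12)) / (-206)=123025032472225 / 445866881618547072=0.00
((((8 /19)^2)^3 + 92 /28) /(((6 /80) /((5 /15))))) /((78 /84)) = 28903740560 /1834789359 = 15.75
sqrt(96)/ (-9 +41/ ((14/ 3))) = -56 * sqrt(6)/ 3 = -45.72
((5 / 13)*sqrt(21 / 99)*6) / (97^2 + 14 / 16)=80*sqrt(231) / 10764897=0.00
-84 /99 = -0.85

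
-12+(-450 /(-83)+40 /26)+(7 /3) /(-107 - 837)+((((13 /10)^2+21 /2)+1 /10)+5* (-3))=-592224797 /76393200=-7.75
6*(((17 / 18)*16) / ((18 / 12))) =544 / 9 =60.44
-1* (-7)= 7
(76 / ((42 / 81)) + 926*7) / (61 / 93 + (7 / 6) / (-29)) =83427200 / 7749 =10766.19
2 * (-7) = -14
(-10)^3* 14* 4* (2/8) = -14000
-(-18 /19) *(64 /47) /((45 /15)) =0.43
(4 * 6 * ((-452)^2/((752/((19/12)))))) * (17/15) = 8248774/705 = 11700.39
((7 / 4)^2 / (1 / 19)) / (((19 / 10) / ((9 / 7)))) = 315 / 8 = 39.38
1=1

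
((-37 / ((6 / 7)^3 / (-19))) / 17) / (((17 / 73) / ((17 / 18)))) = 17602417 / 66096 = 266.32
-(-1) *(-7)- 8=-15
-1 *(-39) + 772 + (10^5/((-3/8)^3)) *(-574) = 29388821897/27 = 1088474885.07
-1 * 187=-187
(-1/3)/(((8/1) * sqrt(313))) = -sqrt(313)/7512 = -0.00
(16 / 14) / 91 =8 / 637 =0.01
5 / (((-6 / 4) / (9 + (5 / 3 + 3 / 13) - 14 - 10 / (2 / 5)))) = 10960 / 117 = 93.68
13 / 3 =4.33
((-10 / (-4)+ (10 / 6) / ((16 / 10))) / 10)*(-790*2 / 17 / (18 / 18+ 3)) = -395 / 48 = -8.23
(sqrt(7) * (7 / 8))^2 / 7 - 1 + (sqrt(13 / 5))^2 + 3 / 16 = 817 / 320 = 2.55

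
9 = 9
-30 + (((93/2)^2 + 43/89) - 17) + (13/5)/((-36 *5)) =42367267/20025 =2115.72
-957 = -957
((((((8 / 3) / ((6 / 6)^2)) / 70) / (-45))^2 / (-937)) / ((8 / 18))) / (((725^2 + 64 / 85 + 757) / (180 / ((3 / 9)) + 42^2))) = -8704 / 1155523479492375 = -0.00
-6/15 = -2/5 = -0.40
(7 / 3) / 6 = 7 / 18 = 0.39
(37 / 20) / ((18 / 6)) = 37 / 60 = 0.62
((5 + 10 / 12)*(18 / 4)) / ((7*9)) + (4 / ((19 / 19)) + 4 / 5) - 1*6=-47 / 60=-0.78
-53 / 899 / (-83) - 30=-2238457 / 74617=-30.00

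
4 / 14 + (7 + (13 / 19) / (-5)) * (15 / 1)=13730 / 133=103.23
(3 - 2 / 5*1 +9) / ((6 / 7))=203 / 15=13.53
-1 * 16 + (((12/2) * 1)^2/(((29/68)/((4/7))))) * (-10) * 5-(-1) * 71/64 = -31527859/12992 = -2426.71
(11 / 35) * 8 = 88 / 35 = 2.51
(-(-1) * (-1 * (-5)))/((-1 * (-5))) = 1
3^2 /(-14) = -9 /14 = -0.64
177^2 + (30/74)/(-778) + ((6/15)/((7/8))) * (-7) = 31325.80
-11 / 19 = -0.58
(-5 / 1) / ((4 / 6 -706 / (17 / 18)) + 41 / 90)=7650 / 1142003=0.01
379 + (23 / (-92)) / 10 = 15159 / 40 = 378.98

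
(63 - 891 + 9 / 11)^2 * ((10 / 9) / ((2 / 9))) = 413959005 / 121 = 3421148.80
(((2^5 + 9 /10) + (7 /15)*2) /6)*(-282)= -9541 /6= -1590.17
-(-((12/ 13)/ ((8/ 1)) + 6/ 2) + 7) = -101/ 26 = -3.88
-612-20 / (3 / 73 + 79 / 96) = -769164 / 1211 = -635.15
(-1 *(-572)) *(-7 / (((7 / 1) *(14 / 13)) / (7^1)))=-3718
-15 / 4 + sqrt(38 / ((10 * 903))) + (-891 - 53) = -3791 / 4 + sqrt(85785) / 4515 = -947.69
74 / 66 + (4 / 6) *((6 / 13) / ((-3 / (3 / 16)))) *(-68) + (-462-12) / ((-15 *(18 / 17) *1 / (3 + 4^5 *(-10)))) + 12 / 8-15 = -3932153711 / 12870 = -305528.65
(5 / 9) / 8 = 0.07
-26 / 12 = -13 / 6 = -2.17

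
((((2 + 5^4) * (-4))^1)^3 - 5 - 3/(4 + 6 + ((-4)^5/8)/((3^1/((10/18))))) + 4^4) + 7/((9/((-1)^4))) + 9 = -52532349235841/3330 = -15775480251.00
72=72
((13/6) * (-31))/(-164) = 403/984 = 0.41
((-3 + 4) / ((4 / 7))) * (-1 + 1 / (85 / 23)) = -217 / 170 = -1.28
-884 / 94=-442 / 47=-9.40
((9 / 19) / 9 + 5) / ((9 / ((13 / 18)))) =208 / 513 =0.41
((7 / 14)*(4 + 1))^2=25 / 4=6.25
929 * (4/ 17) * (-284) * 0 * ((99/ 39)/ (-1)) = 0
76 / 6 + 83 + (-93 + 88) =272 / 3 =90.67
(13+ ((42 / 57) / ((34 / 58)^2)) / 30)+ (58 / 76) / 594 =22441483 / 1716660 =13.07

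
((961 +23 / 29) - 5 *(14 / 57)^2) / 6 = 45296344 / 282663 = 160.25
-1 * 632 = -632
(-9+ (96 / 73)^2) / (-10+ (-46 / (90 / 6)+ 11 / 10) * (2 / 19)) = 11042325 / 15502061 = 0.71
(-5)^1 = -5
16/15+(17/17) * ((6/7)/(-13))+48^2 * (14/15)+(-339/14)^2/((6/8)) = 28026499/9555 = 2933.18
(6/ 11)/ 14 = 3/ 77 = 0.04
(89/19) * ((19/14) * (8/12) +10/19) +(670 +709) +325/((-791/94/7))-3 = 952897525/856653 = 1112.35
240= 240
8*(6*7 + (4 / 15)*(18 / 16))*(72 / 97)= 121824 / 485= 251.18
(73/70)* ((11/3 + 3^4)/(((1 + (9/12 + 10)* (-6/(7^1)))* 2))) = -9271/1725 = -5.37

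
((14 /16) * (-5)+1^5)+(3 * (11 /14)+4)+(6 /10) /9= 2561 /840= 3.05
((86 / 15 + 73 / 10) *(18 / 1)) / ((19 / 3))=3519 / 95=37.04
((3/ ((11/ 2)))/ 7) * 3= 18/ 77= 0.23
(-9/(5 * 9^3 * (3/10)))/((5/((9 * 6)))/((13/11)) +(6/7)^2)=-2548/251703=-0.01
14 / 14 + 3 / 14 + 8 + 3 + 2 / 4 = 89 / 7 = 12.71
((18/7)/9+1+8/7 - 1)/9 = 0.16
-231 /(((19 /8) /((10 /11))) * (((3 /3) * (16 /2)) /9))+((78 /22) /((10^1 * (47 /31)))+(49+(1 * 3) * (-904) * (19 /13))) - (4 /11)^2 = -56385120717 /14046890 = -4014.06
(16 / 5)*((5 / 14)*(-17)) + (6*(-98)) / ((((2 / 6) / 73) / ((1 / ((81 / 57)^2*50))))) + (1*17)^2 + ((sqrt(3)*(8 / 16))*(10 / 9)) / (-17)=-14256983 / 14175- 5*sqrt(3) / 153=-1005.84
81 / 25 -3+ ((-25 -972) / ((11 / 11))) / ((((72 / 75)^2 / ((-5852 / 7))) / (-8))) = -3255828017 / 450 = -7235173.37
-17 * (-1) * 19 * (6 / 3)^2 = 1292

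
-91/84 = -13/12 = -1.08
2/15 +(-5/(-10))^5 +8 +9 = 8239/480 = 17.16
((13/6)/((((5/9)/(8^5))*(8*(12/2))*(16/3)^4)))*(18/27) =351/160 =2.19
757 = 757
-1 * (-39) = 39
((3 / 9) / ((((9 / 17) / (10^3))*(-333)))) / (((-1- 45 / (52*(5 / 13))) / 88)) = 51.20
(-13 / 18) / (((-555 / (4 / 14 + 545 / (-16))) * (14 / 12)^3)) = -49179 / 1776740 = -0.03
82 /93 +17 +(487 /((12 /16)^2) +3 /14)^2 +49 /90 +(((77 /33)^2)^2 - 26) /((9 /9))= 1845497204713 /2460780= 749964.32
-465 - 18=-483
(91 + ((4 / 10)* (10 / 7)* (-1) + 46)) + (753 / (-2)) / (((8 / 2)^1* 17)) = 130.89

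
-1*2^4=-16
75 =75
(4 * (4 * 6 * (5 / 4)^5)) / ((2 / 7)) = 1025.39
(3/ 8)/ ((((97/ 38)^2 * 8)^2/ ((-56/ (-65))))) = 2736741/ 23017613060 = 0.00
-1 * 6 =-6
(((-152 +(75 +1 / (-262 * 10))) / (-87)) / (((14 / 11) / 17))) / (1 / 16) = 25150378 / 132965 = 189.15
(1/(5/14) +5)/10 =39/50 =0.78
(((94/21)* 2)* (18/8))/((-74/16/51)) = -57528/259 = -222.12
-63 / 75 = -21 / 25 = -0.84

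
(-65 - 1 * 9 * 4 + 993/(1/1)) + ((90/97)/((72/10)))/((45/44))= 778826/873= 892.13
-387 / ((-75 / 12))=1548 / 25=61.92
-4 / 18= -2 / 9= -0.22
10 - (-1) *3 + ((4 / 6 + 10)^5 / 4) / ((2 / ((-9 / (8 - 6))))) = -2096801 / 27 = -77659.30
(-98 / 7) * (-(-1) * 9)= -126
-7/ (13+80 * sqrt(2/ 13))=1183/ 10603 - 560 * sqrt(26)/ 10603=-0.16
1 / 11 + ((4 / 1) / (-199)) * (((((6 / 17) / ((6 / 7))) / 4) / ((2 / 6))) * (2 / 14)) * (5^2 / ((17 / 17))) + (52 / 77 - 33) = -8402381 / 260491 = -32.26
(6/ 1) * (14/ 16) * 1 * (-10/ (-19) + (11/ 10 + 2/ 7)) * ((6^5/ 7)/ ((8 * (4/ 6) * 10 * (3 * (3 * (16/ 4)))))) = 617949/ 106400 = 5.81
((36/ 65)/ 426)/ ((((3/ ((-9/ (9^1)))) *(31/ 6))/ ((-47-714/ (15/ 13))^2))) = -132986892/ 3576625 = -37.18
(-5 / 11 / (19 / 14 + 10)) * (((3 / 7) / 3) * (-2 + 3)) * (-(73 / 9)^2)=53290 / 141669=0.38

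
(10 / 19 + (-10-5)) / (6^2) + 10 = 6565 / 684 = 9.60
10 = 10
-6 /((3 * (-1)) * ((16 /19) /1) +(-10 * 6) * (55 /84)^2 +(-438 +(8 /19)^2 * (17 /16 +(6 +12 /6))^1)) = 1273608 /98628725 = 0.01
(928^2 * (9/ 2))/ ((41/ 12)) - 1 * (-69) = 46506765/ 41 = 1134311.34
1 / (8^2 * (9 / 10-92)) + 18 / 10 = 262343 / 145760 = 1.80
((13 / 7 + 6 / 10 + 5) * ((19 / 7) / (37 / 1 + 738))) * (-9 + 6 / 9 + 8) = -1653 / 189875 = -0.01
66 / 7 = 9.43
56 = 56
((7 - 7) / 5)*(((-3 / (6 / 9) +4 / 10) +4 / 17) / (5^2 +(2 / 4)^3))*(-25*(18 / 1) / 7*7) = 0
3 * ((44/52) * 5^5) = 103125/13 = 7932.69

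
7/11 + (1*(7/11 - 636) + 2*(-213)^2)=991136/11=90103.27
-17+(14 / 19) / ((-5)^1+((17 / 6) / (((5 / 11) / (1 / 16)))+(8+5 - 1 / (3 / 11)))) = -725521 / 43073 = -16.84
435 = 435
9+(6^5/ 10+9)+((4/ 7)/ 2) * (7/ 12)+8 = 803.77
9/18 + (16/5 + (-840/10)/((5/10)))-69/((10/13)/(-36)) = 30649/10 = 3064.90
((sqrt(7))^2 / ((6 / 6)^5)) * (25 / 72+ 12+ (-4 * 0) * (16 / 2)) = 6223 / 72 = 86.43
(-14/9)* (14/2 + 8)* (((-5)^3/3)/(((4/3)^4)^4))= 20925489375/2147483648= 9.74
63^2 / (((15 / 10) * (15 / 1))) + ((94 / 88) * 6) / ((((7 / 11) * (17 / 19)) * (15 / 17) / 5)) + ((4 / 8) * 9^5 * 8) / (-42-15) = -5191793 / 1330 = -3903.60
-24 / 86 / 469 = -12 / 20167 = -0.00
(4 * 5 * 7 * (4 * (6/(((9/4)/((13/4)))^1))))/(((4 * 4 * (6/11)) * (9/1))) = 5005/81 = 61.79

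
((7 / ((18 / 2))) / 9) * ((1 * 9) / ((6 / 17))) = 2.20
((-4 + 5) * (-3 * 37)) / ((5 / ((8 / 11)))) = -16.15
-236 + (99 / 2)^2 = 8857 / 4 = 2214.25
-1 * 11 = -11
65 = 65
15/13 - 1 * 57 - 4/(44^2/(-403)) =-55.01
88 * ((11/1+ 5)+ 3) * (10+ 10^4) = 16736720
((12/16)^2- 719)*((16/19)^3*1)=-154880/361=-429.03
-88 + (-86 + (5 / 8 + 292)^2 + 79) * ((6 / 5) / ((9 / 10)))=1825203 / 16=114075.19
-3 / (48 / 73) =-4.56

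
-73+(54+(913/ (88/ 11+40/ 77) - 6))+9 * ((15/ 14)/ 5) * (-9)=297603/ 4592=64.81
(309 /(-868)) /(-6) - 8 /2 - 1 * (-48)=76487 /1736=44.06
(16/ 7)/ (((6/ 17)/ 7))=136/ 3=45.33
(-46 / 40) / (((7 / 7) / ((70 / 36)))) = -161 / 72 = -2.24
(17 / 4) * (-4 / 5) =-17 / 5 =-3.40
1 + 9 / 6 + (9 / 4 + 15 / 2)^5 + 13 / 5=451147107 / 5120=88114.67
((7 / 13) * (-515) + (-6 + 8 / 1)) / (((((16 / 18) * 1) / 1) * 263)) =-32211 / 27352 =-1.18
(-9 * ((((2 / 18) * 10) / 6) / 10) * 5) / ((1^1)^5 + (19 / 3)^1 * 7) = -0.02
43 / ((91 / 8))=3.78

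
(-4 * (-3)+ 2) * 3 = 42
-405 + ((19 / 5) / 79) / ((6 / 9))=-319893 / 790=-404.93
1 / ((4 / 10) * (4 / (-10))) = -25 / 4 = -6.25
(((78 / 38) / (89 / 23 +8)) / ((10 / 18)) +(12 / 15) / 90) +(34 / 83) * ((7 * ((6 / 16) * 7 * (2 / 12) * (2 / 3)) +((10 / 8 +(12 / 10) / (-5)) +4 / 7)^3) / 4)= 9096576964001 / 9736398000000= 0.93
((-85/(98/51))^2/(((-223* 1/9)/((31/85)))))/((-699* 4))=20560905/1996056944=0.01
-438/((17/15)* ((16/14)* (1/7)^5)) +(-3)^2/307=-118648427643/20876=-5683484.75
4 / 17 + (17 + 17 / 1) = 582 / 17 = 34.24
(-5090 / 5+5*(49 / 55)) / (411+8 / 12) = -33447 / 13585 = -2.46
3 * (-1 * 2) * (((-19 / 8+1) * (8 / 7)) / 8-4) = 705 / 28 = 25.18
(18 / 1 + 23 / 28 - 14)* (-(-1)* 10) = 675 / 14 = 48.21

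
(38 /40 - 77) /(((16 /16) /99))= -150579 /20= -7528.95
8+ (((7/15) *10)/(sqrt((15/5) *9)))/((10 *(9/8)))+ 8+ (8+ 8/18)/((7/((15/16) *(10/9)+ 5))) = 56 *sqrt(3)/1215+ 8803/378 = 23.37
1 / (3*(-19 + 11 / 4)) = -4 / 195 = -0.02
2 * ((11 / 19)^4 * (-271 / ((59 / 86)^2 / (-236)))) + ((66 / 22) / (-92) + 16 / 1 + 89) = 21672312333139 / 707382388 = 30637.34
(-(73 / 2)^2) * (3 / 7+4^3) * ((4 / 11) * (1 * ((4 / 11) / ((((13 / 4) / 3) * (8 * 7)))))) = -1310934 / 7007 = -187.09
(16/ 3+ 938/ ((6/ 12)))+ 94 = 1975.33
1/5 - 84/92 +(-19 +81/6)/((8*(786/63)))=-370309/482080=-0.77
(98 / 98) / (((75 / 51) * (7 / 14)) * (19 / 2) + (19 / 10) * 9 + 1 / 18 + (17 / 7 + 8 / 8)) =21420 / 590537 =0.04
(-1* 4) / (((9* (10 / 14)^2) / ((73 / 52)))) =-3577 / 2925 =-1.22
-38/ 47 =-0.81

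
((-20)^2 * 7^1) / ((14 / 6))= 1200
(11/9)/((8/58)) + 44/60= 1727/180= 9.59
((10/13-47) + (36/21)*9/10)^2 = 413430889/207025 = 1997.01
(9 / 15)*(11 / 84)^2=121 / 11760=0.01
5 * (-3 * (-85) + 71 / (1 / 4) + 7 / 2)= 5425 / 2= 2712.50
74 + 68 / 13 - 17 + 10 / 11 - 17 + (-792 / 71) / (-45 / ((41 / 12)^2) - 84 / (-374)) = 95031046366 / 1931029529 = 49.21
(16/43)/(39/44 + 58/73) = 51392/232157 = 0.22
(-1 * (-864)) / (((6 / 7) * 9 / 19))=2128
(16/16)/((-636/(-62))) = 31/318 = 0.10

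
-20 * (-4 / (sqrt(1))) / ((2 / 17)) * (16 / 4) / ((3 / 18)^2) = 97920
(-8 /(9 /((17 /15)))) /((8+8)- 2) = -0.07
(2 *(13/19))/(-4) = -0.34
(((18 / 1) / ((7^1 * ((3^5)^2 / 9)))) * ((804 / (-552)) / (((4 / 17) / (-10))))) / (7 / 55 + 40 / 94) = 0.04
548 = 548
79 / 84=0.94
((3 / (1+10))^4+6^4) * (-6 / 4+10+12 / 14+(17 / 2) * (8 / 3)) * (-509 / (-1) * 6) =12990254592285 / 102487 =126750266.79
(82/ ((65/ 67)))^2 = 7144.15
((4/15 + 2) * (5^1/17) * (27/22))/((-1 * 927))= -1/1133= -0.00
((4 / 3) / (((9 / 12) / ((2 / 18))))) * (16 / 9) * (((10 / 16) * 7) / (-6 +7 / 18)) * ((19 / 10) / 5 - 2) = 224 / 505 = 0.44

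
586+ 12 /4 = 589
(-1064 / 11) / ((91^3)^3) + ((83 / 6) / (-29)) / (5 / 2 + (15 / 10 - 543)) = 0.00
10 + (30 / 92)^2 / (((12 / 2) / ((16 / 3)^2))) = 16670 / 1587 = 10.50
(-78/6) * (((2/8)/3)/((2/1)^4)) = -13/192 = -0.07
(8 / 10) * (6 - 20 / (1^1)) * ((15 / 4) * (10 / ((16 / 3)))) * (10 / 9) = -87.50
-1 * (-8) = 8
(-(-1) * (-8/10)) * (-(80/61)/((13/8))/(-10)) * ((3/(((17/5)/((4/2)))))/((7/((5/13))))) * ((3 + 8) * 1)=-84480/1226771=-0.07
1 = 1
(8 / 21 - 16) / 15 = -328 / 315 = -1.04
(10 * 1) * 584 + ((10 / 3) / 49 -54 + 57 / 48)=13611625 / 2352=5787.26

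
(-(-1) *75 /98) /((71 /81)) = 6075 /6958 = 0.87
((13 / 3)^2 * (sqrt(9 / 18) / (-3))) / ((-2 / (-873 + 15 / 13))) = -24557 * sqrt(2) / 18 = -1929.38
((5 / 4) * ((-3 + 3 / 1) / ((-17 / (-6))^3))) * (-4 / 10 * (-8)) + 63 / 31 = 63 / 31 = 2.03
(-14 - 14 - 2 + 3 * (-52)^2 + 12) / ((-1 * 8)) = -4047 / 4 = -1011.75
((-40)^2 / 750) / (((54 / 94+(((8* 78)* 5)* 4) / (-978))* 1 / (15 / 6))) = -122576 / 280077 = -0.44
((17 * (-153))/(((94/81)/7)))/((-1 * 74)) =1474767/6956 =212.01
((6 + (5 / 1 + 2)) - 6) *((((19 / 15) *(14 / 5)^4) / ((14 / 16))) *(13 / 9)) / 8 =112.46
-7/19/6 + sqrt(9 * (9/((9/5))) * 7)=-7/114 + 3 * sqrt(35)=17.69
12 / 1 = 12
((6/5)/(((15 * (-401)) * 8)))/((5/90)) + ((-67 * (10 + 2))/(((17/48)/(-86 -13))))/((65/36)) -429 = 124043.30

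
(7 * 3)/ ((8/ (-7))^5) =-352947/ 32768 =-10.77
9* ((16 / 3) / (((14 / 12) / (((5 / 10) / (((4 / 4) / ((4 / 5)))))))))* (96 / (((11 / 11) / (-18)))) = -995328 / 35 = -28437.94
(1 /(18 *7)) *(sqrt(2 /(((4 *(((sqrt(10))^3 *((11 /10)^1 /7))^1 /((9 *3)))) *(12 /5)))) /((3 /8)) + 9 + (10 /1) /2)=10^(1 /4) *sqrt(77) /693 + 1 /9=0.13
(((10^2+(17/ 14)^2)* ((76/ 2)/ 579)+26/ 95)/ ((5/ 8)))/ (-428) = -37374937/ 1441956075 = -0.03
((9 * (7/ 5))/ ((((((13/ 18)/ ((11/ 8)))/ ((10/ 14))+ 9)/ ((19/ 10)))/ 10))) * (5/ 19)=31185/ 4819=6.47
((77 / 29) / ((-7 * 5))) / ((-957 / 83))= 83 / 12615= 0.01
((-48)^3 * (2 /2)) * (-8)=884736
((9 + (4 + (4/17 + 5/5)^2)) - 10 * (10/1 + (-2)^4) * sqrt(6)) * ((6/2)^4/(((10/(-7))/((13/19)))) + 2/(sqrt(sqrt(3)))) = (-22113 + 380 * 3^(3/4)) * (2099 - 37570 * sqrt(6))/82365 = 23197.82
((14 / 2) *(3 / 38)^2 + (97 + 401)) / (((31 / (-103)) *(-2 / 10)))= 8273.95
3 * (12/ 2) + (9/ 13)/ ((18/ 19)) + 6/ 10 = 19.33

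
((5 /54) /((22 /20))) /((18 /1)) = 25 /5346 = 0.00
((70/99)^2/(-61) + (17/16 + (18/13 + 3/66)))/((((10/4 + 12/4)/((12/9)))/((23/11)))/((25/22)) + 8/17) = 3019933005575/2682370336932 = 1.13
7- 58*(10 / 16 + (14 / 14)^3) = -349 / 4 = -87.25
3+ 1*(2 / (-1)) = 1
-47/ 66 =-0.71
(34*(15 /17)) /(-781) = -30 /781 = -0.04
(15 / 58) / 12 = 5 / 232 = 0.02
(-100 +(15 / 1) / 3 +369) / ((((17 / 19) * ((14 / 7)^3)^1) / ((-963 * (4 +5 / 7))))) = -82720737 / 476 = -173783.06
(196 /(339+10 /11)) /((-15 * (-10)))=1078 /280425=0.00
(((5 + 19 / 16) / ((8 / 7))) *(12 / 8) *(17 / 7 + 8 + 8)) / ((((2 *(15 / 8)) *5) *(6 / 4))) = 4257 / 800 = 5.32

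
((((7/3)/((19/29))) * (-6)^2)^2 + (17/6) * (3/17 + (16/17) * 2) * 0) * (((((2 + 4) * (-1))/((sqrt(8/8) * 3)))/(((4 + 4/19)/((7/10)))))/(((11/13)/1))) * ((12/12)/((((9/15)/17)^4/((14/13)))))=-8432451378050/1881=-4482961923.47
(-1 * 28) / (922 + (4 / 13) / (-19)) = -3458 / 113865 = -0.03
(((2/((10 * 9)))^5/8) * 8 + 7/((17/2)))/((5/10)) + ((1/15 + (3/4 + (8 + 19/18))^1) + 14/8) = 41625444409/3136978125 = 13.27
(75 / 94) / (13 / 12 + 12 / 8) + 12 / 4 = 4821 / 1457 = 3.31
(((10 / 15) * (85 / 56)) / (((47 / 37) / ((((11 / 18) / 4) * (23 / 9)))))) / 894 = 0.00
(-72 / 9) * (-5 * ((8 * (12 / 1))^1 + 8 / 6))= 11680 / 3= 3893.33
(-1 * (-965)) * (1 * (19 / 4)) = 18335 / 4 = 4583.75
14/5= 2.80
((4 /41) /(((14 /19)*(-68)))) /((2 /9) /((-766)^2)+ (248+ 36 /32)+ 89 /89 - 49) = -100335276 /10363988452027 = -0.00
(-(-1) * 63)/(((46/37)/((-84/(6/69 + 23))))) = -184.37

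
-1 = -1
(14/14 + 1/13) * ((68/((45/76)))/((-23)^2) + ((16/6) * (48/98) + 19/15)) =6508498/2166255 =3.00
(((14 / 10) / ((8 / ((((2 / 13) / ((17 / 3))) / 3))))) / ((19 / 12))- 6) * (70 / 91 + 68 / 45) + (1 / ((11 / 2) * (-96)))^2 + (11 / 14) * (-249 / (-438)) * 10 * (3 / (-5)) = -3180505338096451 / 194409722707200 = -16.36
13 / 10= 1.30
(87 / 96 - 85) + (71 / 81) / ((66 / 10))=-7181683 / 85536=-83.96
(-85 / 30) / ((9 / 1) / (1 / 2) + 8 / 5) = -85 / 588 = -0.14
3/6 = 1/2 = 0.50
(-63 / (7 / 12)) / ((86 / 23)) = -1242 / 43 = -28.88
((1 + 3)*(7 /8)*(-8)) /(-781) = 28 /781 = 0.04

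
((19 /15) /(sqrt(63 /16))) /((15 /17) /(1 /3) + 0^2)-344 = -344 + 1292 * sqrt(7) /14175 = -343.76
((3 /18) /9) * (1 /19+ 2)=13 /342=0.04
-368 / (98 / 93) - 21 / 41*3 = -704679 / 2009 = -350.76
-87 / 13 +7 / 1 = 0.31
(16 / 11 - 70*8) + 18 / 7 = -42810 / 77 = -555.97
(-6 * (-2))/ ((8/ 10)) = 15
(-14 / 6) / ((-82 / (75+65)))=3.98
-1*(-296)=296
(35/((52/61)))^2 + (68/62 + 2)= 141564559/83824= 1688.83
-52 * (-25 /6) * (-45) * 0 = 0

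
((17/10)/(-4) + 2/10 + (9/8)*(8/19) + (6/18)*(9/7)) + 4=24883/5320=4.68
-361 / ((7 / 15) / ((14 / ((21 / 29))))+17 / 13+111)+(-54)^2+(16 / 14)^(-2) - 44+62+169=4422924929 / 1426496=3100.55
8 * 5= 40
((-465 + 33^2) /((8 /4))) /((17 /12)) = 3744 /17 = 220.24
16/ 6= 8/ 3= 2.67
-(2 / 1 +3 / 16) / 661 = -35 / 10576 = -0.00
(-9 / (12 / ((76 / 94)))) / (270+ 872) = -57 / 107348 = -0.00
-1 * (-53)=53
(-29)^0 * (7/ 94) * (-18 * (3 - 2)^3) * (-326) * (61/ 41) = 1252818/ 1927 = 650.14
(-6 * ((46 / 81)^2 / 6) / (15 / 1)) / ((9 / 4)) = -8464 / 885735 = -0.01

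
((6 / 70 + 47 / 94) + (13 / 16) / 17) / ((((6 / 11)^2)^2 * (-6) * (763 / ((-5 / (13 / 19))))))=1677697549 / 146855794176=0.01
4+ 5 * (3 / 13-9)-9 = -635 / 13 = -48.85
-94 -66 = -160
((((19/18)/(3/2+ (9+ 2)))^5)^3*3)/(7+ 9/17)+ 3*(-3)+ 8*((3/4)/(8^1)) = -67496372849975198249229800453065928917/8181378527269721031188964843750000000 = -8.25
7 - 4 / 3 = 17 / 3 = 5.67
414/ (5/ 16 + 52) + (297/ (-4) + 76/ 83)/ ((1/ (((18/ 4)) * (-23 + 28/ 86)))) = 19889992297/ 2655336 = 7490.57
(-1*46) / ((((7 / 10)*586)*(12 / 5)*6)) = -575 / 73836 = -0.01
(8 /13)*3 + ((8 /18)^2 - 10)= -8378 /1053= -7.96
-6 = -6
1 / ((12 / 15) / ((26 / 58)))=65 / 116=0.56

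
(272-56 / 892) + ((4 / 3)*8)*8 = 239014 / 669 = 357.27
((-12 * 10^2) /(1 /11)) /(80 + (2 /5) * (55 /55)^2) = -11000 /67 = -164.18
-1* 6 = -6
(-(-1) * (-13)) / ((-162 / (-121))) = -1573 / 162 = -9.71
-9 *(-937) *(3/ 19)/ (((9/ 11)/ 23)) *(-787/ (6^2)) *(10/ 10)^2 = -818276.35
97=97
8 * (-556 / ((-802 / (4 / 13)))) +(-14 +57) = 233055 / 5213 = 44.71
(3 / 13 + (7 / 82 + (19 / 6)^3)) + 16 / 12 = 33.40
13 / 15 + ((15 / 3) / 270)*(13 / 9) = 2171 / 2430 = 0.89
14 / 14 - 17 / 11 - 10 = -116 / 11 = -10.55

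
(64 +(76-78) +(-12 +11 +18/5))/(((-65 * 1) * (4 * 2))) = -0.12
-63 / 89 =-0.71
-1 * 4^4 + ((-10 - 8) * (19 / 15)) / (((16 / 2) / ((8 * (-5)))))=-142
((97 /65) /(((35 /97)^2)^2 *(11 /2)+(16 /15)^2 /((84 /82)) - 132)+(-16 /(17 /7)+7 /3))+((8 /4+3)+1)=125776096682135663 /72548262369493287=1.73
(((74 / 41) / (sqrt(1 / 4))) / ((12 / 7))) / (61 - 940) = -259 / 108117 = -0.00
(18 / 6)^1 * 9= 27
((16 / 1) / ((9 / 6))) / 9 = 32 / 27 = 1.19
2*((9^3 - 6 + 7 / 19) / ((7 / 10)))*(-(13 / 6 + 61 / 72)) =-1065160 / 171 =-6229.01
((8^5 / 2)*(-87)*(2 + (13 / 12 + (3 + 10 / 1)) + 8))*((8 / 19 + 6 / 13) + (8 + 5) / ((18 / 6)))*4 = -530719784960 / 741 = -716221032.33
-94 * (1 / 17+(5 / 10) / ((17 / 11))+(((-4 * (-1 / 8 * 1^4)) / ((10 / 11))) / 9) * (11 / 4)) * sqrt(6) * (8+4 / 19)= -4116307 * sqrt(6) / 9690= -1040.54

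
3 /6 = 1 /2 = 0.50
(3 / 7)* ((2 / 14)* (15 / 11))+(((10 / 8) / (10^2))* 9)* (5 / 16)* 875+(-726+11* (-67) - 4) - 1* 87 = -210170991 / 137984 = -1523.15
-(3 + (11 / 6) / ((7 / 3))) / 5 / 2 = -53 / 140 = -0.38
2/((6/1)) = 1/3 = 0.33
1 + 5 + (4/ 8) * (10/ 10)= 13/ 2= 6.50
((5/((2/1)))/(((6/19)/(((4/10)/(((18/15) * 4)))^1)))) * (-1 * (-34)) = 1615/72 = 22.43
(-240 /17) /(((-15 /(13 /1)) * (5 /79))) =16432 /85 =193.32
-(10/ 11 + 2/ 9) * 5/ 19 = -560/ 1881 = -0.30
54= 54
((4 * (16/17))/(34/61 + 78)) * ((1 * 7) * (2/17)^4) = 54656/850494343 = 0.00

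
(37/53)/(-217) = -37/11501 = -0.00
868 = 868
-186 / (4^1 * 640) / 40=-93 / 51200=-0.00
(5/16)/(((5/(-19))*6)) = -19/96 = -0.20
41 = 41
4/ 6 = 2/ 3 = 0.67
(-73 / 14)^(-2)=196 / 5329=0.04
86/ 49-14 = -600/ 49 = -12.24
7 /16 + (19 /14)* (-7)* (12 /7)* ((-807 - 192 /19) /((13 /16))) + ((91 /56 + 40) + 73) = 24013931 /1456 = 16493.08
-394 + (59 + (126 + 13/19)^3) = 13943015378/6859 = 2032805.86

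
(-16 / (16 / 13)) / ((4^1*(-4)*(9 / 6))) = 13 / 24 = 0.54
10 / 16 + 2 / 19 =111 / 152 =0.73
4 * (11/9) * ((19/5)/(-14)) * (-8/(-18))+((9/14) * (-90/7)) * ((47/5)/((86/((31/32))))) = -80006293/54613440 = -1.46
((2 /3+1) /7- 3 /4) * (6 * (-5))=15.36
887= 887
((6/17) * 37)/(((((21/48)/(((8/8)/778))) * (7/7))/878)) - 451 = -19317913/46291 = -417.31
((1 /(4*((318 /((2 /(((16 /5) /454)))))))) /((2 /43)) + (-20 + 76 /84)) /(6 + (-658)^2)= -339519 /10280439680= -0.00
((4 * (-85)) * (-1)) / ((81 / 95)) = 398.77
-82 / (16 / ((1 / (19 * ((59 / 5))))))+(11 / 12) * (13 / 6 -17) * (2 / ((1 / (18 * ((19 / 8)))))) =-20852131 / 17936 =-1162.59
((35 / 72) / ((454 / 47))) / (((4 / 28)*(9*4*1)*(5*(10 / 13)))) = 29939 / 11767680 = 0.00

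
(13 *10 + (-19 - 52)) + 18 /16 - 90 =-239 /8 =-29.88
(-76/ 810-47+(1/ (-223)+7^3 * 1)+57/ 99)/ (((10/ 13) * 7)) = 273501397/ 4967325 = 55.06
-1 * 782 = -782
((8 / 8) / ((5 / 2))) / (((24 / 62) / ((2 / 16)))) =31 / 240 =0.13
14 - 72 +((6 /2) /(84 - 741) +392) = 73145 /219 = 334.00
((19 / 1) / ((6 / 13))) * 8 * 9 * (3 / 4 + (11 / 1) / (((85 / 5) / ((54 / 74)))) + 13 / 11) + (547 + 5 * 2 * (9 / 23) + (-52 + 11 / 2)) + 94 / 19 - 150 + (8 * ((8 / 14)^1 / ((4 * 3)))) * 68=953795026645 / 126991326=7510.71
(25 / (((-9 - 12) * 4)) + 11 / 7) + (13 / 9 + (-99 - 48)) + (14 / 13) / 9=-52475 / 364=-144.16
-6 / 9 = -2 / 3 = -0.67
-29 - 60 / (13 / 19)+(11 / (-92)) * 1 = -139707 / 1196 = -116.81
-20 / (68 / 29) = -145 / 17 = -8.53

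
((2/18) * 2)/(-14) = -1/63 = -0.02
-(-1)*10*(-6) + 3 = -57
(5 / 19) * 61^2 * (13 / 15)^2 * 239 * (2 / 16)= 150294911 / 6840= 21972.94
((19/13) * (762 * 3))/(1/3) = 10023.23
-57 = -57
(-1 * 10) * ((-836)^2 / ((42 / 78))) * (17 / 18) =-772280080 / 63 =-12258413.97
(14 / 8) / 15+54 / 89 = 3863 / 5340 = 0.72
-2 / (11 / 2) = -4 / 11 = -0.36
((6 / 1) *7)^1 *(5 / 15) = 14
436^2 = 190096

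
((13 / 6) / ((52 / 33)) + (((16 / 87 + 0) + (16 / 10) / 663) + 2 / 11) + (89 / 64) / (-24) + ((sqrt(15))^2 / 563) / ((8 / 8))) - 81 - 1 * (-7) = -7345113121991 / 101608798720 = -72.29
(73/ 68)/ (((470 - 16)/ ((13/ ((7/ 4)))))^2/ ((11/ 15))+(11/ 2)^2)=0.00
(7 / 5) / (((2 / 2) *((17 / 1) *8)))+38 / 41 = 0.94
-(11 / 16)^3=-1331 / 4096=-0.32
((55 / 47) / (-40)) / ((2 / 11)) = -121 / 752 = -0.16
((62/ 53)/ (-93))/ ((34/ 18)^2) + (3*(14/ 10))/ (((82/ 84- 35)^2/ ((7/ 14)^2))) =-409500333/ 156389709985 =-0.00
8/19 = 0.42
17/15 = 1.13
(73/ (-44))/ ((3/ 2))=-73/ 66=-1.11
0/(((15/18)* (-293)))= 0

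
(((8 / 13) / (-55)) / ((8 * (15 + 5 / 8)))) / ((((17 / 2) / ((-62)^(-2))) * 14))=-2 / 10220835625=-0.00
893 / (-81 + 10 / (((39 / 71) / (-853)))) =-34827 / 608789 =-0.06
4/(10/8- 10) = -16/35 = -0.46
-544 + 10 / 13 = -7062 / 13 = -543.23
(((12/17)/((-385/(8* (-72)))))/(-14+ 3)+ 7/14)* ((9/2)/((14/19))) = 9947241/4031720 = 2.47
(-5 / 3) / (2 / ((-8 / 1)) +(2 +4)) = -20 / 69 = -0.29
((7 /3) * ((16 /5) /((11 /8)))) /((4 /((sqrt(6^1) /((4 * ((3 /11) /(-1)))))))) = -56 * sqrt(6) /45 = -3.05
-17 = -17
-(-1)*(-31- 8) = -39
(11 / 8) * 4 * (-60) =-330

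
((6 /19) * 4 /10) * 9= 108 /95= 1.14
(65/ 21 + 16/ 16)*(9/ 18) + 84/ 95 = 5849/ 1995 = 2.93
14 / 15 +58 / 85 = 412 / 255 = 1.62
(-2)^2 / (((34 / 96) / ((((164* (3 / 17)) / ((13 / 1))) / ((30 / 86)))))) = 72.08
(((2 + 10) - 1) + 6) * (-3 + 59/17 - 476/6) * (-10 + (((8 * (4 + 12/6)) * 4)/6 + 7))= -116638/3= -38879.33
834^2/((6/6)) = 695556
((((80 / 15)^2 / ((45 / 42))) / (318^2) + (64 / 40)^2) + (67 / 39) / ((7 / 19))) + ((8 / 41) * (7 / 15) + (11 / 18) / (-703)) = 654683076004723 / 89517633209550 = 7.31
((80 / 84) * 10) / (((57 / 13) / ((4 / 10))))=1040 / 1197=0.87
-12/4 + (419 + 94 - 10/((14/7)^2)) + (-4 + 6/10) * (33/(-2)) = 2818/5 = 563.60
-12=-12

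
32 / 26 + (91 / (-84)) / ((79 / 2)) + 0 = 1.20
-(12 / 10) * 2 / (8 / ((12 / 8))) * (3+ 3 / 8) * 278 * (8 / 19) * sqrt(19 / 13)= -33777 * sqrt(247) / 2470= -214.92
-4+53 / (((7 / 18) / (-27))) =-25786 / 7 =-3683.71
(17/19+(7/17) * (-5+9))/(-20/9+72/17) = 7389/5852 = 1.26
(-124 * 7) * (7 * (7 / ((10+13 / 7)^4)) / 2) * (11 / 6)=-280828163 / 142374963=-1.97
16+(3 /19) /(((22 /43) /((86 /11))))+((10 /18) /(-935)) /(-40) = 259065929 /14069880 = 18.41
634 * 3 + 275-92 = 2085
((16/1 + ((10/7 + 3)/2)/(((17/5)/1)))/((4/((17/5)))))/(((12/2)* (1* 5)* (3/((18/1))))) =3963/1400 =2.83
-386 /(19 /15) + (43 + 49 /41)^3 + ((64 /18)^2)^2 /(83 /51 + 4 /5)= 86083.40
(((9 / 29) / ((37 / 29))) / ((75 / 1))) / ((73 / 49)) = 0.00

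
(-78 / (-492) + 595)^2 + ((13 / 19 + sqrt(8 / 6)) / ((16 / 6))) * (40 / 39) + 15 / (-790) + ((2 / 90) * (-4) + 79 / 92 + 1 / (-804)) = 10 * sqrt(3) / 39 + 247907762513689279 / 699879945780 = 354215.14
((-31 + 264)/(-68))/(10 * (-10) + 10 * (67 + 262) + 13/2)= -233/217362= -0.00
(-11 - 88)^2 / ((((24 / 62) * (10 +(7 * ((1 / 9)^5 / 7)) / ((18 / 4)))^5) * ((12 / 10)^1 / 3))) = 21466246683195357216585986556488385 / 33912990433375454610813970704326656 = 0.63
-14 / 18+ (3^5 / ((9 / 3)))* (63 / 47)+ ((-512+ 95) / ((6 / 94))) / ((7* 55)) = 90.83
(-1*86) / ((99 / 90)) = -860 / 11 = -78.18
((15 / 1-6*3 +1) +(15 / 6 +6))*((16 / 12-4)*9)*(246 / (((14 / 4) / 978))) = -75063456 / 7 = -10723350.86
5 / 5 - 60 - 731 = -790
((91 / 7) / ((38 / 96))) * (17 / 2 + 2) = 6552 / 19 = 344.84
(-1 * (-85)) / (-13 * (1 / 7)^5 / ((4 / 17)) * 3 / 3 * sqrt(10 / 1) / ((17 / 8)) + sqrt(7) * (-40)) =-1428595 / (26 * sqrt(10) + 672280 * sqrt(7)) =-0.80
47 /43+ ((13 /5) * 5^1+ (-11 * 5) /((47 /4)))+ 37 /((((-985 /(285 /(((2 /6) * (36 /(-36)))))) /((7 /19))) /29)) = 140364913 /398137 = 352.55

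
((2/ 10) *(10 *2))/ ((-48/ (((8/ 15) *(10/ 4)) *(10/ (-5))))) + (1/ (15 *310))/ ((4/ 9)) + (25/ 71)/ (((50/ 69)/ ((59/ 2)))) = 57672767/ 3961800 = 14.56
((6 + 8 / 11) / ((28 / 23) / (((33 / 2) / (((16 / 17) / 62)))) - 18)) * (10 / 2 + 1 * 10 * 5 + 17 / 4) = -318867147 / 14398852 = -22.15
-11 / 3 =-3.67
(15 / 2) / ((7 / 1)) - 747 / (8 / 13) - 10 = -68477 / 56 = -1222.80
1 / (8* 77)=0.00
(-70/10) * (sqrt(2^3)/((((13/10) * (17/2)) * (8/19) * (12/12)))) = -665 * sqrt(2)/221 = -4.26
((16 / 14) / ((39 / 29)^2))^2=0.40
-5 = -5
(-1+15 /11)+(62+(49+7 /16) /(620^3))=2615888136701 /41945728000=62.36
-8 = -8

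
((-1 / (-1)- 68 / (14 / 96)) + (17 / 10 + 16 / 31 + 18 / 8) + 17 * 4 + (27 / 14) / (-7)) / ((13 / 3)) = -2755899 / 30380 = -90.71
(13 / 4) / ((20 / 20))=13 / 4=3.25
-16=-16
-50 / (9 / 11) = -550 / 9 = -61.11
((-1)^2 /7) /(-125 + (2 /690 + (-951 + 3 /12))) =-1380 /10391717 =-0.00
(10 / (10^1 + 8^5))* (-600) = -1000 / 5463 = -0.18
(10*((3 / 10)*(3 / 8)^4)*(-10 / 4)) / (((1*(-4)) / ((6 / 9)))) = 405 / 16384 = 0.02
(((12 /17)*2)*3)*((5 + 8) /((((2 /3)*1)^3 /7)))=1300.76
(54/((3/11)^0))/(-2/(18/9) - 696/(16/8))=-54/349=-0.15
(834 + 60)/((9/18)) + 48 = 1836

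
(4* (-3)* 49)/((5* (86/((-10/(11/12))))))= 7056/473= 14.92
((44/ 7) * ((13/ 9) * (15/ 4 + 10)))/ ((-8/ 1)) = -7865/ 504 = -15.61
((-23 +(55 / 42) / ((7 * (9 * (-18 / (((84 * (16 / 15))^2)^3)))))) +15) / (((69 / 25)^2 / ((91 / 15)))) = -41290115329519784 / 86769225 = -475861289.87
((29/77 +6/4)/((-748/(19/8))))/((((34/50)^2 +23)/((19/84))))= -3835625/66772113408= -0.00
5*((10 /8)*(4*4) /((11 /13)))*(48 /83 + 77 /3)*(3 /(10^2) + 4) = 34236865 /2739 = 12499.77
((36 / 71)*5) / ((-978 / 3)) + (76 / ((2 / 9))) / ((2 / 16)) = 31663638 / 11573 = 2735.99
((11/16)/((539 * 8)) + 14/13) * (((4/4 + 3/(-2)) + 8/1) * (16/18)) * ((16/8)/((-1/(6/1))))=-439105/5096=-86.17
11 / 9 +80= 731 / 9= 81.22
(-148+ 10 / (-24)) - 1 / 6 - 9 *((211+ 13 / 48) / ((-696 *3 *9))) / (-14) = -208492765 / 1403136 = -148.59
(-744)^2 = 553536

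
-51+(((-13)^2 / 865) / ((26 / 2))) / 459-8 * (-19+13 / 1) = -1191092 / 397035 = -3.00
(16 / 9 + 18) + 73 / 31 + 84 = 29611 / 279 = 106.13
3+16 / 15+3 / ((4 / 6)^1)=257 / 30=8.57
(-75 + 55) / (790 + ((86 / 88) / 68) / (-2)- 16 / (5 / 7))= -598400 / 22966377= -0.03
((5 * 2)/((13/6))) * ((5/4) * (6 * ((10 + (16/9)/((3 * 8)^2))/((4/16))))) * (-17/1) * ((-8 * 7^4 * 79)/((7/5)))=2985926818000/117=25520742034.19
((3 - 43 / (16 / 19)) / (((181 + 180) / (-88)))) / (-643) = -8459 / 464246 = -0.02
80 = 80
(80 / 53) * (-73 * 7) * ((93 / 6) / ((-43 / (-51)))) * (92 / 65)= -594607776 / 29627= -20069.79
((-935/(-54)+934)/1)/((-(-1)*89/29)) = 1489759/4806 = 309.98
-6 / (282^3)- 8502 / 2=-15888656629 / 3737628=-4251.00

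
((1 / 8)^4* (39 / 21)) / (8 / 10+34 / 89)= 5785 / 15081472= 0.00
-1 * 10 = -10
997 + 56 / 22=10995 / 11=999.55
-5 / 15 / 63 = -1 / 189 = -0.01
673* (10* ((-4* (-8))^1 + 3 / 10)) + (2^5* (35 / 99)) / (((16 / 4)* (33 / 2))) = 710177753 / 3267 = 217379.17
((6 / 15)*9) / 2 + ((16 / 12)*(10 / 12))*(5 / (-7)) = 317 / 315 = 1.01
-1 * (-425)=425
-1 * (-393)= 393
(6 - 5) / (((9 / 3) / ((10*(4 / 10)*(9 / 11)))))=12 / 11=1.09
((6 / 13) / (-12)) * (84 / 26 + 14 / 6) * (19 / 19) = -217 / 1014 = -0.21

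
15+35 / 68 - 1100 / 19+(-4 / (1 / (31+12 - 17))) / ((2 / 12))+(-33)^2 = 546025 / 1292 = 422.62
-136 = -136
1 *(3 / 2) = 3 / 2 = 1.50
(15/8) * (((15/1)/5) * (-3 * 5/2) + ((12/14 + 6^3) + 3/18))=20425/56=364.73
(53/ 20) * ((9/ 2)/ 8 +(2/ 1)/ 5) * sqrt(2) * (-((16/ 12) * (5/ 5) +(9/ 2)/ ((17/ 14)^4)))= -12.28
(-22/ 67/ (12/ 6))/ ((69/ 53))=-583/ 4623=-0.13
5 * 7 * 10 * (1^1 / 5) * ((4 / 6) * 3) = 140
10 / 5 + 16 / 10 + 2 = 5.60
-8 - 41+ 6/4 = -95/2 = -47.50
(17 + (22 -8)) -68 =-37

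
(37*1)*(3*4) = 444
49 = 49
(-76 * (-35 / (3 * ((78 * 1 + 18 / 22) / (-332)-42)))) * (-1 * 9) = 9714320 / 51417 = 188.93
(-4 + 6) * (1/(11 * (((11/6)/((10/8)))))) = 15/121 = 0.12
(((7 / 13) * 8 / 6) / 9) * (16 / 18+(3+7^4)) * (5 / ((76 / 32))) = 24241280 / 60021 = 403.88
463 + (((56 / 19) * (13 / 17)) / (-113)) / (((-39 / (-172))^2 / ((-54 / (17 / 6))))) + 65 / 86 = 326836560941 / 693699994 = 471.15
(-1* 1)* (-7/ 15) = 7/ 15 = 0.47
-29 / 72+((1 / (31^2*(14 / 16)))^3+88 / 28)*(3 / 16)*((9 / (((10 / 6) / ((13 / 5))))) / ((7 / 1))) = 298856037274453 / 383561340854580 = 0.78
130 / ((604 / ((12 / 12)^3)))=65 / 302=0.22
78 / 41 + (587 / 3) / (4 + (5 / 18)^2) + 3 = 2864757 / 54161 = 52.89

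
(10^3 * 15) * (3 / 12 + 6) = 93750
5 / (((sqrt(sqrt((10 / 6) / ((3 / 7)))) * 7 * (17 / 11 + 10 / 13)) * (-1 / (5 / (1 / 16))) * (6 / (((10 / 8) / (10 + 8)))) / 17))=-60775 * sqrt(3) * 35^(3 / 4) / 437913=-3.46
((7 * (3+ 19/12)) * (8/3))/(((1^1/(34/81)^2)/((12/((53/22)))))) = 78330560/1043199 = 75.09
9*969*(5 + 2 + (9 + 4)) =174420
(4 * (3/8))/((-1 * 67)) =-3/134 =-0.02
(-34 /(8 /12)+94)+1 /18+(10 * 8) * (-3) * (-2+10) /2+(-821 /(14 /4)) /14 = -823523 /882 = -933.70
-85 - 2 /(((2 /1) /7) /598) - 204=-4475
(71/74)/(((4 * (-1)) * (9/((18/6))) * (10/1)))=-71/8880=-0.01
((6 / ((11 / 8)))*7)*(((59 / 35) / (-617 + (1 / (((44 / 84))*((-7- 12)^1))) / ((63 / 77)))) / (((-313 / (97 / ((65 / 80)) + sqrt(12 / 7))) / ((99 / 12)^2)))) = 998811*sqrt(21) / 192676540 + 193769334 / 89456965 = 2.19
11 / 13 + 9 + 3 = 167 / 13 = 12.85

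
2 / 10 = 1 / 5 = 0.20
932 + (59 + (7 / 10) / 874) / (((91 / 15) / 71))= 258088447 / 159068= 1622.50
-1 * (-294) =294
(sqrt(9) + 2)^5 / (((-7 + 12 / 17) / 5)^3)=-1919140625 / 1225043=-1566.59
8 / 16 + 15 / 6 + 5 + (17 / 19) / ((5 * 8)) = 6097 / 760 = 8.02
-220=-220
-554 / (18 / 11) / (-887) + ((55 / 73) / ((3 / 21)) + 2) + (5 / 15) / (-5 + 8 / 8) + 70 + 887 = 2248452815 / 2331036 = 964.57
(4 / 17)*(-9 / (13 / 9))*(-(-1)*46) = -14904 / 221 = -67.44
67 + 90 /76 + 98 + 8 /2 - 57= 4301 /38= 113.18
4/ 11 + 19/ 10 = 2.26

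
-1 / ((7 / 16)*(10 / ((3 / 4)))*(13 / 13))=-6 / 35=-0.17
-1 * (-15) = 15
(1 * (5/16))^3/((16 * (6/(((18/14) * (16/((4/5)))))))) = 1875/229376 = 0.01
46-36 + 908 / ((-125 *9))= 10342 / 1125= 9.19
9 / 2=4.50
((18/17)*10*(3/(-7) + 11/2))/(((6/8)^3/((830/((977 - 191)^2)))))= 9428800/55138293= 0.17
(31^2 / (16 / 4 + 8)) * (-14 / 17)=-6727 / 102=-65.95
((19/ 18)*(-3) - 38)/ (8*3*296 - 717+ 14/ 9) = -741/ 114994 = -0.01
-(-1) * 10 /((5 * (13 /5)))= 10 /13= 0.77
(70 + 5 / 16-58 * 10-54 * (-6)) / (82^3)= -2971 / 8821888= -0.00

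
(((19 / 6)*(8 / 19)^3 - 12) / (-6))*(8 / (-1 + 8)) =7280 / 3249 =2.24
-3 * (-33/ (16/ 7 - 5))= -693/ 19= -36.47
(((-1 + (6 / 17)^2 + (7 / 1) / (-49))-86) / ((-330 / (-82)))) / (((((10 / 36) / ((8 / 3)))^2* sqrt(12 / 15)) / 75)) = -8314626816* sqrt(5) / 111265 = -167097.21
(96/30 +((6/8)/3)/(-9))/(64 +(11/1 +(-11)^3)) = -571/226080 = -0.00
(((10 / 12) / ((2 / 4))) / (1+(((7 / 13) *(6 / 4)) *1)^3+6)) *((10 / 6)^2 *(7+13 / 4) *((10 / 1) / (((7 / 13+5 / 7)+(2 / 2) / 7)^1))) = 2927502500 / 64804671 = 45.17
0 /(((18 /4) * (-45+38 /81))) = 0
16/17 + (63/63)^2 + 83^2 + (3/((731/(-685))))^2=3686473243/534361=6898.84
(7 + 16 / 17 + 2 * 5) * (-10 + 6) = -1220 / 17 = -71.76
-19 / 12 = -1.58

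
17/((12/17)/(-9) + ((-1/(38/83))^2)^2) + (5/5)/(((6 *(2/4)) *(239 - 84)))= 843045037907/1121595729555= 0.75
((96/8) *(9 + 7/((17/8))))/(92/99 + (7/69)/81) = 8115228/51187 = 158.54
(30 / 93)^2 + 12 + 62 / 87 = 1071566 / 83607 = 12.82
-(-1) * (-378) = -378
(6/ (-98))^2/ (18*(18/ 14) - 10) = 9/ 31556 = 0.00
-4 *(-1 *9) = 36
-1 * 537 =-537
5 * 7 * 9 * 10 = 3150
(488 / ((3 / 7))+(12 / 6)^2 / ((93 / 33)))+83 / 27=956825 / 837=1143.16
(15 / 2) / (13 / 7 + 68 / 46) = 2.25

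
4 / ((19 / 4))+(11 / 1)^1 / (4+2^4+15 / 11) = 6059 / 4465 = 1.36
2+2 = 4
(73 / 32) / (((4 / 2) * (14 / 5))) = 365 / 896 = 0.41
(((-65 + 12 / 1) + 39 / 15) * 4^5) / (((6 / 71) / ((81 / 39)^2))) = -2226051072 / 845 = -2634379.97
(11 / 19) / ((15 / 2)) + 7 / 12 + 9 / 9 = 631 / 380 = 1.66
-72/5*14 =-1008/5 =-201.60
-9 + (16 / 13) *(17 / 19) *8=-47 / 247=-0.19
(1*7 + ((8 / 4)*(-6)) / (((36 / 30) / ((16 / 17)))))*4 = -164 / 17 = -9.65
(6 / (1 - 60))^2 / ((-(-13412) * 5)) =9 / 58358965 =0.00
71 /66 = 1.08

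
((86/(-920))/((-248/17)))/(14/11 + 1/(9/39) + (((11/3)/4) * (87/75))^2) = 0.00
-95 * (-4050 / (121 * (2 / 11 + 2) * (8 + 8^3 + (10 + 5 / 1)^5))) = 12825 / 6687076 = 0.00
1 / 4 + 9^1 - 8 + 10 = 45 / 4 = 11.25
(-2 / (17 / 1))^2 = 4 / 289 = 0.01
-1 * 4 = -4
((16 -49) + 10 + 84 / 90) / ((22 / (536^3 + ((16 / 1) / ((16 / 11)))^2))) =-16990315729 / 110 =-154457415.72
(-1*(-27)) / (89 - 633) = -27 / 544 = -0.05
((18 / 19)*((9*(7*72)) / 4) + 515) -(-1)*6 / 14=211436 / 133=1589.74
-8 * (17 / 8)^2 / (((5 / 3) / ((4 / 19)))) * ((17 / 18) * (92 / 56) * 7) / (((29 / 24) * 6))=-112999 / 16530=-6.84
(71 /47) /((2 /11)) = 781 /94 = 8.31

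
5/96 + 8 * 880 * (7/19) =2593.74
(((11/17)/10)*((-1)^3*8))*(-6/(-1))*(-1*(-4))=-1056/85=-12.42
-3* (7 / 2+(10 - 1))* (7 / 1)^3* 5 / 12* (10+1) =-58953.12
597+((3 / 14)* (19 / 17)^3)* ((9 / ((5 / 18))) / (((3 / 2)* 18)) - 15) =203894457 / 343910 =592.87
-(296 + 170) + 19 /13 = -6039 /13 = -464.54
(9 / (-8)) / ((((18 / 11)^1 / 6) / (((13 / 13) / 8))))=-33 / 64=-0.52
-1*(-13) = 13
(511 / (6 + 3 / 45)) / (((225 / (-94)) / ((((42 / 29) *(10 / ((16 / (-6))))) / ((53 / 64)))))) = 4611264 / 19981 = 230.78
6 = 6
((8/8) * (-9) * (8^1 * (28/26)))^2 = 6012.21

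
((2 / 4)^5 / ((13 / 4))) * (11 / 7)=0.02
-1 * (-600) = 600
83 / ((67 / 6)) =498 / 67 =7.43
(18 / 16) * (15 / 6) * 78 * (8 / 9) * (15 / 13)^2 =3375 / 13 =259.62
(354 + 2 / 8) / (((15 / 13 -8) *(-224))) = 0.23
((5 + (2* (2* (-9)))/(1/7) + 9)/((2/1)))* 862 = -102578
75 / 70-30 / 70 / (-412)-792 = -2281035 / 2884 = -790.93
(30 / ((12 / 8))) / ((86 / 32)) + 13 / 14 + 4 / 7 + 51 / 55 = 46681 / 4730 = 9.87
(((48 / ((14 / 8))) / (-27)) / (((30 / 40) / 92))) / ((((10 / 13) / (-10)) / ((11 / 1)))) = 3367936 / 189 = 17819.77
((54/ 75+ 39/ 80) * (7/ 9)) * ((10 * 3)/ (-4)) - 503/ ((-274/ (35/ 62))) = -4082169/ 679520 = -6.01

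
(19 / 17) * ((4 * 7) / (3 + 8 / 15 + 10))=1140 / 493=2.31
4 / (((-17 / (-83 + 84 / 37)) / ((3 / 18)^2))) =0.53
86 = 86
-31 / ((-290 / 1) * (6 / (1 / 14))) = 31 / 24360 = 0.00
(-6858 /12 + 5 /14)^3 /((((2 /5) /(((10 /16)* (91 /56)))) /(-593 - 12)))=1570641679553375 /5488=286195641318.03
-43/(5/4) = -172/5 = -34.40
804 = 804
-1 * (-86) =86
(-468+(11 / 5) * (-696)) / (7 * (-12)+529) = -9996 / 2225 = -4.49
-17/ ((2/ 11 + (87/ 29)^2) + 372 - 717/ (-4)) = -748/ 24659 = -0.03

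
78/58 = 39/29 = 1.34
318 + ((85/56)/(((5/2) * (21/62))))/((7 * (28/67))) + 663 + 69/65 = 3680665501/3745560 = 982.67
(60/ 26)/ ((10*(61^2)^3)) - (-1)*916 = 916.00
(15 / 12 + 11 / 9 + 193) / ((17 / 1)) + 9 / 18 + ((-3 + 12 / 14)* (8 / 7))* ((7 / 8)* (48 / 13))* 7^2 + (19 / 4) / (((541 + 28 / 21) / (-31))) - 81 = -456.97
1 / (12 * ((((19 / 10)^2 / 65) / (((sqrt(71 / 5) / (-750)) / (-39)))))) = 0.00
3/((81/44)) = 44/27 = 1.63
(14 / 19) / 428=7 / 4066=0.00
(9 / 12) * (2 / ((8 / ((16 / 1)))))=3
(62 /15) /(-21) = -62 /315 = -0.20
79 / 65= 1.22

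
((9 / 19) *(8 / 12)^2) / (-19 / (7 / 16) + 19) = -28 / 3249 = -0.01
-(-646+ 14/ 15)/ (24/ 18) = 2419/ 5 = 483.80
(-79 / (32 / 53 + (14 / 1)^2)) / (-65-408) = 0.00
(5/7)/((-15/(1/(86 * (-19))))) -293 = -10054001/34314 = -293.00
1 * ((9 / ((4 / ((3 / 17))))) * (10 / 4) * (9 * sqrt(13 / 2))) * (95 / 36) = 12825 * sqrt(26) / 1088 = 60.11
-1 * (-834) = 834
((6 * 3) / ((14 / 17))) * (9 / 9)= 153 / 7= 21.86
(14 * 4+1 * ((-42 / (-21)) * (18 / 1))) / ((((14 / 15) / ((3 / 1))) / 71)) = 146970 / 7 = 20995.71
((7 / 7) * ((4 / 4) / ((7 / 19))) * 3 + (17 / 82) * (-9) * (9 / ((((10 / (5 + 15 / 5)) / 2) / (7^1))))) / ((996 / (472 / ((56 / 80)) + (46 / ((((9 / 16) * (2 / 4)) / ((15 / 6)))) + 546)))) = -4416975011 / 15007230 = -294.32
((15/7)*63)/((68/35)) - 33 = 2481/68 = 36.49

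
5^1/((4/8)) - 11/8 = 69/8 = 8.62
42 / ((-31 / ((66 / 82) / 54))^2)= 847 / 87233814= 0.00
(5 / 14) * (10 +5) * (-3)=-225 / 14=-16.07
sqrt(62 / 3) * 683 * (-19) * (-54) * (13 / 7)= 5916278.29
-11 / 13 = -0.85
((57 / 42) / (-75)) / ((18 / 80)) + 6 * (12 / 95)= 12164 / 17955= 0.68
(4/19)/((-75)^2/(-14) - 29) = -56/114589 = -0.00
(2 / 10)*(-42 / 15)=-14 / 25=-0.56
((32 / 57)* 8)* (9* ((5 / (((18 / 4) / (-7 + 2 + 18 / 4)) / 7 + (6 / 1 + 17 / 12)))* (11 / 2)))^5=106057438925800513536 / 220262074117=481505676.14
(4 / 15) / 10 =2 / 75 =0.03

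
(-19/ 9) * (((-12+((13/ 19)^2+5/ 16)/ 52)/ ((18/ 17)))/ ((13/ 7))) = 142788695/ 11097216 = 12.87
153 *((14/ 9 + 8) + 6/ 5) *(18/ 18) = 8228/ 5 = 1645.60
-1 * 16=-16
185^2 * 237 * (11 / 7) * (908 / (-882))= -13502652350 / 1029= -13122111.13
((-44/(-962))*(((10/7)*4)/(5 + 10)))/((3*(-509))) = -176/15424227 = -0.00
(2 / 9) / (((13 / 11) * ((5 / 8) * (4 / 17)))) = 748 / 585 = 1.28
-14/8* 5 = -35/4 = -8.75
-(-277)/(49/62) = 17174/49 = 350.49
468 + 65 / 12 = 5681 / 12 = 473.42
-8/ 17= -0.47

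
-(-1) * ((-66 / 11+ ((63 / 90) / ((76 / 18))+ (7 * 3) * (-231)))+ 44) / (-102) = 107581 / 2280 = 47.18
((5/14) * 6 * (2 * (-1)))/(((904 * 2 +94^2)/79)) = -395/12418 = -0.03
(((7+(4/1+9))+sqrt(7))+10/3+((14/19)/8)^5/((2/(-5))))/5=5.20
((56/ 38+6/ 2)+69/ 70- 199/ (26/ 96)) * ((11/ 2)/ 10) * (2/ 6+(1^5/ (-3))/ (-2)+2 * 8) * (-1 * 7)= 4577345421/ 98800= 46329.41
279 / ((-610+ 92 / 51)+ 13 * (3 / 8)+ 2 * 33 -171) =-113832 / 288995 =-0.39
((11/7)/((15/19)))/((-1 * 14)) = -209/1470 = -0.14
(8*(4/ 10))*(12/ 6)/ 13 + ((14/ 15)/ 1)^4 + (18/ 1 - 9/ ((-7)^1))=94610731/ 4606875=20.54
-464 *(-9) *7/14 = 2088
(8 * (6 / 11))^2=19.04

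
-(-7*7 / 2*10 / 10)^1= 49 / 2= 24.50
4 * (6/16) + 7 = 17/2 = 8.50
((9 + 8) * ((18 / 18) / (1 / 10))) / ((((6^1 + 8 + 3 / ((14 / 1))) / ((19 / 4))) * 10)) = 5.68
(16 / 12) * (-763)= -3052 / 3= -1017.33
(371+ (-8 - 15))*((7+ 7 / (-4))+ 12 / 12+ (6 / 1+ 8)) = 7047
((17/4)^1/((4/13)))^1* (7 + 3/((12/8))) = 1989/16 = 124.31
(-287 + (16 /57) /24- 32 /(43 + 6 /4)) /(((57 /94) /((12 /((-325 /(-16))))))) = -26341771904 /93977325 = -280.30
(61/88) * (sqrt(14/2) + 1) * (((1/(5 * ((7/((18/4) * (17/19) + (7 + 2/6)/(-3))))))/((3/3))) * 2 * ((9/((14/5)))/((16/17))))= 561017/2621696 + 561017 * sqrt(7)/2621696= 0.78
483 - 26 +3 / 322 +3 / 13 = 1914007 / 4186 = 457.24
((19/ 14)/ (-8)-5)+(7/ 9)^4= -3529907/ 734832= -4.80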